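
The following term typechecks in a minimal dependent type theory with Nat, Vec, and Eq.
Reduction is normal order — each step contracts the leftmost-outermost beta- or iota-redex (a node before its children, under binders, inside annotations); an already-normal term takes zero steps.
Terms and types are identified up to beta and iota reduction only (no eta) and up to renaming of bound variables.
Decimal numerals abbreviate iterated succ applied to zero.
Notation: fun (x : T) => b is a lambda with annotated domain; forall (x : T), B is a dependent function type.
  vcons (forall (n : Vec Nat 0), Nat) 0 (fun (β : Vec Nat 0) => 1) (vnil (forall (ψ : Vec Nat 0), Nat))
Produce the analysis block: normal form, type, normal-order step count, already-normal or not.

normal form:
  vcons (forall (n : Vec Nat 0), Nat) 0 (fun (β : Vec Nat 0) => 1) (vnil (forall (ψ : Vec Nat 0), Nat))
inferred type:
  Vec (forall (n : Vec Nat 0), Nat) 1
reduction steps (normal order): 0
term was already normal: yes


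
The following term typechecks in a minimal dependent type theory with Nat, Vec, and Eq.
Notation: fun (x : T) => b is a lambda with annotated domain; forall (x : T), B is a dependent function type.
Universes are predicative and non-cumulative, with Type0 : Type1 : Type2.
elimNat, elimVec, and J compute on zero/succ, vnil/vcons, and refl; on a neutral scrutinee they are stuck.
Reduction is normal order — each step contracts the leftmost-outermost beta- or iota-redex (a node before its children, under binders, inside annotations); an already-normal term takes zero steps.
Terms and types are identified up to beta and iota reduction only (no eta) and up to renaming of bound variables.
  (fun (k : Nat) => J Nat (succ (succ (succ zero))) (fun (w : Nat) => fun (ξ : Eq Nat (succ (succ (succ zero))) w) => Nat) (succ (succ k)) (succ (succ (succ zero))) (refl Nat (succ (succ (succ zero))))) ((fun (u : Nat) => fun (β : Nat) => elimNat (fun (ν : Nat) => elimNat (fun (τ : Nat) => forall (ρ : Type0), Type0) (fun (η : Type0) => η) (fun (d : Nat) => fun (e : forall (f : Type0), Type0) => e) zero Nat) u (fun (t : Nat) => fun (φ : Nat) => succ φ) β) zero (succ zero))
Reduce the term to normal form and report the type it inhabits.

reduced normal form:
  succ (succ (succ zero))
the term's type:
  Nat


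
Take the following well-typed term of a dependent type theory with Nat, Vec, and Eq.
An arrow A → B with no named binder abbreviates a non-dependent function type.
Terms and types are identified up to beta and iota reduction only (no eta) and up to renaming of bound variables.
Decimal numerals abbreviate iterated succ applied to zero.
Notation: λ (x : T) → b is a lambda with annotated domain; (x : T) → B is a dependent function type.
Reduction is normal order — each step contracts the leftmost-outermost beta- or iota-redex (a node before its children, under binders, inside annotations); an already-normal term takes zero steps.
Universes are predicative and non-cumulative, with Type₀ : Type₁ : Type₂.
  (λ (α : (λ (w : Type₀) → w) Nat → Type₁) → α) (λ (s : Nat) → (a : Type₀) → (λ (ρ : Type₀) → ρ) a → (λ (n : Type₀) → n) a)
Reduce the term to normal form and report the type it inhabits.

resulting normal form:
  λ (α : Nat) → (w : Type₀) → w → w
the term's type:
  Nat → Type₁


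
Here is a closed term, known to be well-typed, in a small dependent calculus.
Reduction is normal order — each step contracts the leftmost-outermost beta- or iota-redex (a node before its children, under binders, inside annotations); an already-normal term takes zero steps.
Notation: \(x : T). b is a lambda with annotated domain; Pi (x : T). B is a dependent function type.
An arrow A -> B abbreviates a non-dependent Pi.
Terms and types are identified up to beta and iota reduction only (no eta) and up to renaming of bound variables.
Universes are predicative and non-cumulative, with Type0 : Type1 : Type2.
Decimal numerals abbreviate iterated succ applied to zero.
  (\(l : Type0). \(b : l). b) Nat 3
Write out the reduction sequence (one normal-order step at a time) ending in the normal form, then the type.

normal-order reduction:
  (\(l : Type0). \(b : l). b) Nat 3
  ~> (\(l : Nat). l) 3
  ~> 3
type:
  Nat


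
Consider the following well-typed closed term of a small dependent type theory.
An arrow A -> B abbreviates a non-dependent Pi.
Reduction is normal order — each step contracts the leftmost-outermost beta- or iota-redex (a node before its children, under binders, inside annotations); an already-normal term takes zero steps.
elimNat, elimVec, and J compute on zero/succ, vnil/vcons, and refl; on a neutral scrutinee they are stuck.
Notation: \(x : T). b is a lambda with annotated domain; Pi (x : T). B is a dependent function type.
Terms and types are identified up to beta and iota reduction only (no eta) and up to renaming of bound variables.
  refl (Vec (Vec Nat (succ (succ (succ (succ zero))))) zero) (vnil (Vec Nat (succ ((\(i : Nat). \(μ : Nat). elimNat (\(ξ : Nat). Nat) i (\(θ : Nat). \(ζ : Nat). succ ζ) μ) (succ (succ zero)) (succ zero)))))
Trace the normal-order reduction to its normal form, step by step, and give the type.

reduction (normal order):
  refl (Vec (Vec Nat (succ (succ (succ (succ zero))))) zero) (vnil (Vec Nat (succ ((\(i : Nat). \(μ : Nat). elimNat (\(ξ : Nat). Nat) i (\(θ : Nat). \(ζ : Nat). succ ζ) μ) (succ (succ zero)) (succ zero)))))
  ~> refl (Vec (Vec Nat (succ (succ (succ (succ zero))))) zero) (vnil (Vec Nat (succ ((\(i : Nat). elimNat (\(μ : Nat). Nat) (succ (succ zero)) (\(ξ : Nat). \(θ : Nat). succ θ) i) (succ zero)))))
  ~> refl (Vec (Vec Nat (succ (succ (succ (succ zero))))) zero) (vnil (Vec Nat (succ (elimNat (\(i : Nat). Nat) (succ (succ zero)) (\(μ : Nat). \(ξ : Nat). succ ξ) (succ zero)))))
  ~> refl (Vec (Vec Nat (succ (succ (succ (succ zero))))) zero) (vnil (Vec Nat (succ ((\(i : Nat). \(μ : Nat). succ μ) zero (elimNat (\(ξ : Nat). Nat) (succ (succ zero)) (\(θ : Nat). \(ζ : Nat). succ ζ) zero)))))
  ~> refl (Vec (Vec Nat (succ (succ (succ (succ zero))))) zero) (vnil (Vec Nat (succ ((\(i : Nat). succ i) (elimNat (\(μ : Nat). Nat) (succ (succ zero)) (\(ξ : Nat). \(θ : Nat). succ θ) zero)))))
  ~> refl (Vec (Vec Nat (succ (succ (succ (succ zero))))) zero) (vnil (Vec Nat (succ (succ (elimNat (\(i : Nat). Nat) (succ (succ zero)) (\(μ : Nat). \(ξ : Nat). succ ξ) zero)))))
  ~> refl (Vec (Vec Nat (succ (succ (succ (succ zero))))) zero) (vnil (Vec Nat (succ (succ (succ (succ zero))))))
type:
  Eq (Vec (Vec Nat (succ (succ (succ (succ zero))))) zero) (vnil (Vec Nat (succ (succ (succ (succ zero)))))) (vnil (Vec Nat (succ (succ (succ (succ zero))))))


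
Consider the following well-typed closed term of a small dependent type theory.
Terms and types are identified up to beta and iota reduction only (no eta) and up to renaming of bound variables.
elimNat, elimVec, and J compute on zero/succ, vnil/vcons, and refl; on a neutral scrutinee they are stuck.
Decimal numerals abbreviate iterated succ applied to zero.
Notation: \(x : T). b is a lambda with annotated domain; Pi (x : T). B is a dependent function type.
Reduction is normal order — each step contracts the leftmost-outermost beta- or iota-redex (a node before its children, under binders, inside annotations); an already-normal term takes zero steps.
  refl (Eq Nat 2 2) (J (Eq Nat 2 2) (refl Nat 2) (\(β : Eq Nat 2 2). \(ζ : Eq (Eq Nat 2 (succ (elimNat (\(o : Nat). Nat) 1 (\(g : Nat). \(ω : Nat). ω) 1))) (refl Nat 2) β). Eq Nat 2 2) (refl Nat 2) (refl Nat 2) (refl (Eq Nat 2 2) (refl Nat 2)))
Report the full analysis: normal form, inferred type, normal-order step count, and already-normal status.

reduced normal form:
  refl (Eq Nat 2 2) (refl Nat 2)
the term's type:
  Eq (Eq Nat 2 2) (refl Nat 2) (refl Nat 2)
reduction steps (normal order): 1
started in normal form: no
first contracted redex: a J iota-redex


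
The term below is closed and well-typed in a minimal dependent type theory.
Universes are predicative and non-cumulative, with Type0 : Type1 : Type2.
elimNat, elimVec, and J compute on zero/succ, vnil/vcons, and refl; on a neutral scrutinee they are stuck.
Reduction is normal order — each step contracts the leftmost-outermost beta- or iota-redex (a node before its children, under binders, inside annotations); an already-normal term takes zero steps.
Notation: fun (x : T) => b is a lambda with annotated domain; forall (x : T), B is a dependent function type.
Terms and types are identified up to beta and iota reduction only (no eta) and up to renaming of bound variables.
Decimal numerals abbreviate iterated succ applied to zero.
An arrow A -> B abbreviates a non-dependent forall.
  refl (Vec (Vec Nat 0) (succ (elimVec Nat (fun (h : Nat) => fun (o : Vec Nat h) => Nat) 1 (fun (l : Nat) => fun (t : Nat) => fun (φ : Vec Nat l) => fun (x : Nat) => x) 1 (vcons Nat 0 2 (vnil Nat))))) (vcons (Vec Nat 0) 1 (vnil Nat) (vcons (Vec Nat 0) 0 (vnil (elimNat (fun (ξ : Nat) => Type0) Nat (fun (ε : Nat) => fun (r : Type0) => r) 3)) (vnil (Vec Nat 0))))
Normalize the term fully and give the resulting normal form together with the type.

normal form:
  refl (Vec (Vec Nat 0) 2) (vcons (Vec Nat 0) 1 (vnil Nat) (vcons (Vec Nat 0) 0 (vnil Nat) (vnil (Vec Nat 0))))
the term's type:
  Eq (Vec (Vec Nat 0) 2) (vcons (Vec Nat 0) 1 (vnil Nat) (vcons (Vec Nat 0) 0 (vnil Nat) (vnil (Vec Nat 0)))) (vcons (Vec Nat 0) 1 (vnil Nat) (vcons (Vec Nat 0) 0 (vnil Nat) (vnil (Vec Nat 0))))
observation: contracting an elimVec iota-redex first, the term normalizes in 16 steps.


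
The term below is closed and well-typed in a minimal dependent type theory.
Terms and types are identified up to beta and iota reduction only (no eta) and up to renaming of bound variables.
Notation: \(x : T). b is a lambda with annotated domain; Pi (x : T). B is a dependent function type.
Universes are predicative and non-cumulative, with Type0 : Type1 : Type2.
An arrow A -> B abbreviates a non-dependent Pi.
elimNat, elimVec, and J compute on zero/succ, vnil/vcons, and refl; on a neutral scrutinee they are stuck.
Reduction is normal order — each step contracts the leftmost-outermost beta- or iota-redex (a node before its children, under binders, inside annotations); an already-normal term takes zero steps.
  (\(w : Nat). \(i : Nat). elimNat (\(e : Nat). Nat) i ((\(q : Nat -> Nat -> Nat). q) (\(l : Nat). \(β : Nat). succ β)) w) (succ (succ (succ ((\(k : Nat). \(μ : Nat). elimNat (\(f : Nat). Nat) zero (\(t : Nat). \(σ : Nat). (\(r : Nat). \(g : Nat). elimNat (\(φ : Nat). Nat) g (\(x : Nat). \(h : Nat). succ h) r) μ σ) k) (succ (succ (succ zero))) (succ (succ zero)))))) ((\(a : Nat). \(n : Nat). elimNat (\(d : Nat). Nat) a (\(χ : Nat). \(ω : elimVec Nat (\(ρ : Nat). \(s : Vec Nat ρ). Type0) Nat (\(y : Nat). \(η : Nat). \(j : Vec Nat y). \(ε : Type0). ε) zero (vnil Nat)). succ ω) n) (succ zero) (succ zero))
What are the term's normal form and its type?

reduced normal form:
  succ (succ (succ (succ (succ (succ (succ (succ (succ (succ (succ zero))))))))))
type:
  Nat


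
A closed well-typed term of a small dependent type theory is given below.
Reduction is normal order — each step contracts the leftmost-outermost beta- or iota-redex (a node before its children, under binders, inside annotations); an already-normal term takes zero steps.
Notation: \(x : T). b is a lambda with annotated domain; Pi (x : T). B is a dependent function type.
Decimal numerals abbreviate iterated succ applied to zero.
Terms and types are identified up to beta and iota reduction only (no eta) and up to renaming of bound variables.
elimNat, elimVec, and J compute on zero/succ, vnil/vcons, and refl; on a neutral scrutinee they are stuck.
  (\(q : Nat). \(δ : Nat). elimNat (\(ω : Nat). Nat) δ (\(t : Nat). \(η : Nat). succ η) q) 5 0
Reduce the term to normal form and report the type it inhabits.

resulting normal form:
  5
the term's type:
  Nat


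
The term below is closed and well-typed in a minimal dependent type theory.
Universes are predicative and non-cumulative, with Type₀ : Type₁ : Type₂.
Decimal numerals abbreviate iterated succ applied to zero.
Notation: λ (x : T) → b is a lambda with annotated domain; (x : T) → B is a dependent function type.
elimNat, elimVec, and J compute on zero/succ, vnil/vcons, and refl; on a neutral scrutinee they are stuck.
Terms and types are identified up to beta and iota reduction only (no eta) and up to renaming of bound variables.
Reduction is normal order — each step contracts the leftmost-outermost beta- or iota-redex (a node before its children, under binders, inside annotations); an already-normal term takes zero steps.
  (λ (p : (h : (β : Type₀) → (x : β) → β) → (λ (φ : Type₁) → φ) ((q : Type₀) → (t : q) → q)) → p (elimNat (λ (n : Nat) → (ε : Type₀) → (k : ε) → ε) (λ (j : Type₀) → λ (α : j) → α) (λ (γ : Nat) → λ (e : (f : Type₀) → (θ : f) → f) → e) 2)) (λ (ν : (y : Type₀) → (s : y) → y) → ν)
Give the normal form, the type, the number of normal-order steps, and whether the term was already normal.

normal form:
  λ (p : Type₀) → λ (h : p) → h
inferred type:
  (p : Type₀) → (h : p) → p
steps to reach normal form (normal order): 9
term was already normal: no
first contracted redex: a beta-redex


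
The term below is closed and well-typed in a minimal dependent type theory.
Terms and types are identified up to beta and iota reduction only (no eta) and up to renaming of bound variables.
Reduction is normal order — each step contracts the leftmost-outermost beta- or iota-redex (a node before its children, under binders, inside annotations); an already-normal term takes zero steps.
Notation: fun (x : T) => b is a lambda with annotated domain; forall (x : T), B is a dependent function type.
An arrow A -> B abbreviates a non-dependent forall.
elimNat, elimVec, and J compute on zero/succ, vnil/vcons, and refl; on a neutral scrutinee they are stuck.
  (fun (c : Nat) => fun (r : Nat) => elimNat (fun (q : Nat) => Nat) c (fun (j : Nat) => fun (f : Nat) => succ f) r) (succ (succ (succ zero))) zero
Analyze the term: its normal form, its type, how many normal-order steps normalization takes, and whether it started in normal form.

normal form:
  succ (succ (succ zero))
the term's type:
  Nat
reduction steps (normal order): 3
already normal: no
first contracted redex: a beta-redex


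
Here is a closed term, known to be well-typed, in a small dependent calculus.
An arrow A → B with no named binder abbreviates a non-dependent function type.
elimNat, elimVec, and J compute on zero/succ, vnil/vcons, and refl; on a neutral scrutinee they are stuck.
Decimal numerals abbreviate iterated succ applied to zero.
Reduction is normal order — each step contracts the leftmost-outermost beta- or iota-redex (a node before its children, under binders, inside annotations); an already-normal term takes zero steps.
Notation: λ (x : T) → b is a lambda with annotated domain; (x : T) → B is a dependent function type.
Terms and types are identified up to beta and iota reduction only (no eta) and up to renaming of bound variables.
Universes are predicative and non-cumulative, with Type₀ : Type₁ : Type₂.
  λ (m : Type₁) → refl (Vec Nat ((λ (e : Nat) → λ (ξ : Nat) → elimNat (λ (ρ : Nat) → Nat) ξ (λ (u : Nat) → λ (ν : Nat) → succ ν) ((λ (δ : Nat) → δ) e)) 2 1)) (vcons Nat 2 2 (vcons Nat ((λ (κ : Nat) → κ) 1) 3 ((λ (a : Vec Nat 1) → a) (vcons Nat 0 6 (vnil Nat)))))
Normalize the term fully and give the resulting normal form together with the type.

normal form:
  λ (m : Type₁) → refl (Vec Nat 3) (vcons Nat 2 2 (vcons Nat 1 3 (vcons Nat 0 6 (vnil Nat))))
type:
  Type₁ → Eq (Vec Nat 3) (vcons Nat 2 2 (vcons Nat 1 3 (vcons Nat 0 6 (vnil Nat)))) (vcons Nat 2 2 (vcons Nat 1 3 (vcons Nat 0 6 (vnil Nat))))
observation: reduction starts at a beta-redex, and 12 normal-order steps reach the normal form.


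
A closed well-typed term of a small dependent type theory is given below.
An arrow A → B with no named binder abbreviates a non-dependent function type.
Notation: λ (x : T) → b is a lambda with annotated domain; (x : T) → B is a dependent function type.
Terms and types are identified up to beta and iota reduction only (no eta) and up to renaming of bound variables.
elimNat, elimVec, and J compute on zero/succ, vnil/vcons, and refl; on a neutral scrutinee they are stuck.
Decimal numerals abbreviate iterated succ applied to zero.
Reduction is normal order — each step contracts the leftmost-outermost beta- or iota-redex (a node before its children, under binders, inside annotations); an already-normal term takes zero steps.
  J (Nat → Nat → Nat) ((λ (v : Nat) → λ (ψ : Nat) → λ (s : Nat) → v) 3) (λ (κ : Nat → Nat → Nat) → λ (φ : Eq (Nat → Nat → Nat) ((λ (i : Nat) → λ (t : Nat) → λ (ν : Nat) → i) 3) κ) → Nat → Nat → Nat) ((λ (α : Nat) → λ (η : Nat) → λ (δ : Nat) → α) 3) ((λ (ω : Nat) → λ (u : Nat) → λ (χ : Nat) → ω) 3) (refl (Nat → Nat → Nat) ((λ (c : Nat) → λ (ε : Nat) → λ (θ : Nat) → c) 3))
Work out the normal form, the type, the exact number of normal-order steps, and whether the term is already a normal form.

resulting normal form:
  λ (v : Nat) → λ (ψ : Nat) → 3
inferred type:
  Nat → Nat → Nat
normal-order step count: 2
already normal: no
first redex: a J iota-redex


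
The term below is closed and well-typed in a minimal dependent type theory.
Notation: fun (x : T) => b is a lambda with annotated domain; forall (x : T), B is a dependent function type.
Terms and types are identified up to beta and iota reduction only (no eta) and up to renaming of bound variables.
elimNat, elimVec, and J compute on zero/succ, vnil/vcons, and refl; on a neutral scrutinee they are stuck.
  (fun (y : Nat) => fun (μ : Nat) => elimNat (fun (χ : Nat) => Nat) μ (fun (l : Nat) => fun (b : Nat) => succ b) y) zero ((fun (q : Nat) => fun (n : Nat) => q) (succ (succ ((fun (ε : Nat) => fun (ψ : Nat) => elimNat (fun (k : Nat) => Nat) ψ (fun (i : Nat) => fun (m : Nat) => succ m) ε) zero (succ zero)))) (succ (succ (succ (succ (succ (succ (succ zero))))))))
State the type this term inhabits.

inferred type:
  Nat


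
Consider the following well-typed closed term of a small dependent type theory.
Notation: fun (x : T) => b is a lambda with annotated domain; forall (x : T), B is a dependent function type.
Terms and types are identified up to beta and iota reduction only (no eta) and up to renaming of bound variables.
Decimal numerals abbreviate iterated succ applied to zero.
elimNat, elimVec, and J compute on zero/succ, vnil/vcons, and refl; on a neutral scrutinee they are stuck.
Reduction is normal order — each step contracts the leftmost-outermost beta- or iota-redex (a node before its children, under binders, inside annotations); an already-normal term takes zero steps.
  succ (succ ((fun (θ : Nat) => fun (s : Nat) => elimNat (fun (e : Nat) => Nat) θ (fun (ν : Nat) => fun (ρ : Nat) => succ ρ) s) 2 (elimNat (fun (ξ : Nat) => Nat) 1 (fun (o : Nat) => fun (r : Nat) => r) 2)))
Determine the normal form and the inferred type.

reduced normal form:
  5
type:
  Nat
observation: contracting a beta-redex first, the term normalizes in 13 steps.


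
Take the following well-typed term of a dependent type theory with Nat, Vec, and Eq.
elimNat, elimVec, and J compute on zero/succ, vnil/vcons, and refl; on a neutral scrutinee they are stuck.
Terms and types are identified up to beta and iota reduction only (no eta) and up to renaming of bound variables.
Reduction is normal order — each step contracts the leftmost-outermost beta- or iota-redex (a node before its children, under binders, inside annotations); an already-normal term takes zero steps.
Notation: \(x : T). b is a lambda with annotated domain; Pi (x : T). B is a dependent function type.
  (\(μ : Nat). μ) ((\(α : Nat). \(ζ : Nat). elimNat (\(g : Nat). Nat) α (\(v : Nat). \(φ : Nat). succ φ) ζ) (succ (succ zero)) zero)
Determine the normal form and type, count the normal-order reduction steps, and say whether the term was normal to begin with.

reduced normal form:
  succ (succ zero)
the term's type:
  Nat
steps to reach normal form (normal order): 4
already normal: no
first contracted redex: a beta-redex


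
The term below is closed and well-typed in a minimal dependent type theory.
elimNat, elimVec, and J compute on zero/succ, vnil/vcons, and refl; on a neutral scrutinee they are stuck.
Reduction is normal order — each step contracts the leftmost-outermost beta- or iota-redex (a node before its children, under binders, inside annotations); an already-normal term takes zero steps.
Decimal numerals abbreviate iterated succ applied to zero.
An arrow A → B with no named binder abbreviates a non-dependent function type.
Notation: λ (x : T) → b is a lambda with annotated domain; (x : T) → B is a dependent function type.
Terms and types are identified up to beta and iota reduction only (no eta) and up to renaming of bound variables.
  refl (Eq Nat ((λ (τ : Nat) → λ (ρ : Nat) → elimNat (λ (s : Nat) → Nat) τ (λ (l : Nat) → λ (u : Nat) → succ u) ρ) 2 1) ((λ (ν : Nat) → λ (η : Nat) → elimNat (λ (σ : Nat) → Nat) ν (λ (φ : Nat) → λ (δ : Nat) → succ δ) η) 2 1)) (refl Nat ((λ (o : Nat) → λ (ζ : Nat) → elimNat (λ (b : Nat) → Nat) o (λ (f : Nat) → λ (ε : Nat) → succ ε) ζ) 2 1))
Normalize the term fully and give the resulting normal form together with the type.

reduced normal form:
  refl (Eq Nat 3 3) (refl Nat 3)
the term's type:
  Eq (Eq Nat 3 3) (refl Nat 3) (refl Nat 3)


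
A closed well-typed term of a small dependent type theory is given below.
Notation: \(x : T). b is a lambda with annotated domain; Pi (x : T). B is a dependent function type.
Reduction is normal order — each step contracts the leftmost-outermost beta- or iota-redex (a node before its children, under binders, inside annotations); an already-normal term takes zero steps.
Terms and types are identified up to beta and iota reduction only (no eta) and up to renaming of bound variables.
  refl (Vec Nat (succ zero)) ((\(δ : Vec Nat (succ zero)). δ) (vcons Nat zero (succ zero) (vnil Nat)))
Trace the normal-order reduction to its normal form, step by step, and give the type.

normal-order reduction sequence:
  refl (Vec Nat (succ zero)) ((\(δ : Vec Nat (succ zero)). δ) (vcons Nat zero (succ zero) (vnil Nat)))
  ~> refl (Vec Nat (succ zero)) (vcons Nat zero (succ zero) (vnil Nat))
the term's type:
  Eq (Vec Nat (succ zero)) (vcons Nat zero (succ zero) (vnil Nat)) (vcons Nat zero (succ zero) (vnil Nat))


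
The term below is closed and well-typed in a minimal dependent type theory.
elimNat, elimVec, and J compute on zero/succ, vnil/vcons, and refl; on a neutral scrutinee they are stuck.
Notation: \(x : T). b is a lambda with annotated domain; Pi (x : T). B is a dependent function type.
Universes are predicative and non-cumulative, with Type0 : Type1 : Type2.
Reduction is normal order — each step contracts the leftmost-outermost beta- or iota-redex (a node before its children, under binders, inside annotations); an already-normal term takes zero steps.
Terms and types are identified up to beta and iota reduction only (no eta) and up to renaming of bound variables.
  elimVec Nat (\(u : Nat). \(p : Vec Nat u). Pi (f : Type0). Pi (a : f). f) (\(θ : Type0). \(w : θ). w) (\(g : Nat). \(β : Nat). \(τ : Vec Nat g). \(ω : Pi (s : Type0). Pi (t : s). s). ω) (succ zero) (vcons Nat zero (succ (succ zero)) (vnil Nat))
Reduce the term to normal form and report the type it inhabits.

reduced normal form:
  \(u : Type0). \(p : u). p
the term's type:
  Pi (u : Type0). Pi (p : u). u


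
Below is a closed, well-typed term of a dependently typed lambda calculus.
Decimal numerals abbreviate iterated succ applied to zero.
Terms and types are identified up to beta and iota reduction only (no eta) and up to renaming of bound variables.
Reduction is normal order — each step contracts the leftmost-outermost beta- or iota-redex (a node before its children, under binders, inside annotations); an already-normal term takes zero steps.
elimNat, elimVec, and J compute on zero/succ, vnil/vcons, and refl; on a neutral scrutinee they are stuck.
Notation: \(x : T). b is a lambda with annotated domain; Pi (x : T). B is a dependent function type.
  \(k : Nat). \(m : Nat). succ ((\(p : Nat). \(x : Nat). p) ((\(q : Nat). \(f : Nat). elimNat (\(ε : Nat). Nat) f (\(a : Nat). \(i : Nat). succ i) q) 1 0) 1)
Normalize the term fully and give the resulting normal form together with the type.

resulting normal form:
  \(k : Nat). \(m : Nat). 2
inferred type:
  Pi (k : Nat). Pi (m : Nat). Nat
observation: 8 normal-order steps separate the term from its normal form.


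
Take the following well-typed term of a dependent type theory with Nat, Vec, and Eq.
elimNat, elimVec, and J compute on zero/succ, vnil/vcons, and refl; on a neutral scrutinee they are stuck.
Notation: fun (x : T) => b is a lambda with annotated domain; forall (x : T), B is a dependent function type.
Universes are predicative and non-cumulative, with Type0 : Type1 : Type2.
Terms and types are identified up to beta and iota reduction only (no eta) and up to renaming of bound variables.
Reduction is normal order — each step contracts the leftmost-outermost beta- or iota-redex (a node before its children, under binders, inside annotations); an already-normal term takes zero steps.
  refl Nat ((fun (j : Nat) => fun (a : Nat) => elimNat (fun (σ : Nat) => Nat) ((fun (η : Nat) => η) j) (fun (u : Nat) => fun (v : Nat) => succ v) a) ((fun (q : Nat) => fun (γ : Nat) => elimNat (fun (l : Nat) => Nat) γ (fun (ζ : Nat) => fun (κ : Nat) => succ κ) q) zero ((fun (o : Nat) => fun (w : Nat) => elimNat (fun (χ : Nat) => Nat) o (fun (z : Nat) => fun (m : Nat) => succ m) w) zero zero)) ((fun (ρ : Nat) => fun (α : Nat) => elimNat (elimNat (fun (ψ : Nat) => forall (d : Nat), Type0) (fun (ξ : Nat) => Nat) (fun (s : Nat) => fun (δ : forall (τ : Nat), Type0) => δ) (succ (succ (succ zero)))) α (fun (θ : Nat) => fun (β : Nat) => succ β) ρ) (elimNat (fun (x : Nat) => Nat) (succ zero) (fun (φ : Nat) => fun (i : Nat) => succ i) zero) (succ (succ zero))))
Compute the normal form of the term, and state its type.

resulting normal form:
  refl Nat (succ (succ (succ zero)))
type:
  Eq Nat (succ (succ (succ zero))) (succ (succ (succ zero)))
observation: the term reaches its normal form after 36 normal-order steps.


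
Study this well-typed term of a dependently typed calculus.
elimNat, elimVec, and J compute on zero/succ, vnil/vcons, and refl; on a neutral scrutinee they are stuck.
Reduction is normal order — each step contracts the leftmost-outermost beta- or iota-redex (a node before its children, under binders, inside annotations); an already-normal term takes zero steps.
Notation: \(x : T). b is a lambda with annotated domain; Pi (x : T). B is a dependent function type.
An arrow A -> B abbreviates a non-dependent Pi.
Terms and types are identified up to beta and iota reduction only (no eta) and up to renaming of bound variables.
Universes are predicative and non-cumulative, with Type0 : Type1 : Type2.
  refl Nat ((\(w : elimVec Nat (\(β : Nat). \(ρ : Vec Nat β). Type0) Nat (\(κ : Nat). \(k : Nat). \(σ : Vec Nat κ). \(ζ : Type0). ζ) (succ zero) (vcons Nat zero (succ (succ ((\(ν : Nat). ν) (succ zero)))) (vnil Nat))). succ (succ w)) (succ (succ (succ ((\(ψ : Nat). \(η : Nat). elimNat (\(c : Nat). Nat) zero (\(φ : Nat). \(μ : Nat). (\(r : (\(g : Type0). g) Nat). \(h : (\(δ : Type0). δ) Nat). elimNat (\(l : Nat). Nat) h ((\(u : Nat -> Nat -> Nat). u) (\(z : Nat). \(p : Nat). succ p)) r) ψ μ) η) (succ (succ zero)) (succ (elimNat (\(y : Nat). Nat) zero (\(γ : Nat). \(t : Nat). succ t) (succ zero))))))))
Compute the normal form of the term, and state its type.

resulting normal form:
  refl Nat (succ (succ (succ (succ (succ (succ (succ (succ (succ zero)))))))))
type:
  Eq Nat (succ (succ (succ (succ (succ (succ (succ (succ (succ zero))))))))) (succ (succ (succ (succ (succ (succ (succ (succ (succ zero)))))))))


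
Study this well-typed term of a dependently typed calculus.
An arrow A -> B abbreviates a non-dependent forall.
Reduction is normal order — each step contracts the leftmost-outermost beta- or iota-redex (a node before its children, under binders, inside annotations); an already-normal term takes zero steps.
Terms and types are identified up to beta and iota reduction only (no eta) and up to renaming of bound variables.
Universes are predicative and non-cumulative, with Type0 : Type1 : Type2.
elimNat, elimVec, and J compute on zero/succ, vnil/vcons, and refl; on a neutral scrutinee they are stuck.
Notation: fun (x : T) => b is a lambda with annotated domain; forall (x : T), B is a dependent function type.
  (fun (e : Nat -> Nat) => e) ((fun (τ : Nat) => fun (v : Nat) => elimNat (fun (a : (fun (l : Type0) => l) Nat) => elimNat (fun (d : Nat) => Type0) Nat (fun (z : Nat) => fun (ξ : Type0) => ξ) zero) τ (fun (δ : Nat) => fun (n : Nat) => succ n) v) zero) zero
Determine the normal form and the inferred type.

normal form:
  zero
type:
  Nat
observation: reduction starts at a beta-redex, and 4 normal-order steps reach the normal form.


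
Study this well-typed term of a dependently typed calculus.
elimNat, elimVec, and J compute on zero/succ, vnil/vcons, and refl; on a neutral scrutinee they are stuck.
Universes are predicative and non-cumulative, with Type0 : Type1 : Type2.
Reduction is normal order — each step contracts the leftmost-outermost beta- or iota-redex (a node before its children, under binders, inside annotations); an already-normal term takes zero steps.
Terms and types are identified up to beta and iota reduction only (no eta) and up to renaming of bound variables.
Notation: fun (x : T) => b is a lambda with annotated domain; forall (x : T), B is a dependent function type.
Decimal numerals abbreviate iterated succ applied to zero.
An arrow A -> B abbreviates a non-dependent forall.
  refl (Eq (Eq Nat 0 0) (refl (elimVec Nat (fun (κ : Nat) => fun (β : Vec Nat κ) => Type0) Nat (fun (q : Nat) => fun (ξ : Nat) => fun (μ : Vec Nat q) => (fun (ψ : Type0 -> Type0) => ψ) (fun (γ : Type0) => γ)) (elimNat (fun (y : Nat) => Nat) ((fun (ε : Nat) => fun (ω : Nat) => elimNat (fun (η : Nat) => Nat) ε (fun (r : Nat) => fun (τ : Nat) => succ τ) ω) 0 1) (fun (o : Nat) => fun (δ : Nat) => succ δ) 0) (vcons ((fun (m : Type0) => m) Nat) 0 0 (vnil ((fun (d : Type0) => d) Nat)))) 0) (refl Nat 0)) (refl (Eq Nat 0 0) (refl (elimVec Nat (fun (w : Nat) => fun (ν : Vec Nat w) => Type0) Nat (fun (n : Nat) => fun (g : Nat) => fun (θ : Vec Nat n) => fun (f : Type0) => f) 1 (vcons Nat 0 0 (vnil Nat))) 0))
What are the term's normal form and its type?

resulting normal form:
  refl (Eq (Eq Nat 0 0) (refl Nat 0) (refl Nat 0)) (refl (Eq Nat 0 0) (refl Nat 0))
inferred type:
  Eq (Eq (Eq Nat 0 0) (refl Nat 0) (refl Nat 0)) (refl (Eq Nat 0 0) (refl Nat 0)) (refl (Eq Nat 0 0) (refl Nat 0))


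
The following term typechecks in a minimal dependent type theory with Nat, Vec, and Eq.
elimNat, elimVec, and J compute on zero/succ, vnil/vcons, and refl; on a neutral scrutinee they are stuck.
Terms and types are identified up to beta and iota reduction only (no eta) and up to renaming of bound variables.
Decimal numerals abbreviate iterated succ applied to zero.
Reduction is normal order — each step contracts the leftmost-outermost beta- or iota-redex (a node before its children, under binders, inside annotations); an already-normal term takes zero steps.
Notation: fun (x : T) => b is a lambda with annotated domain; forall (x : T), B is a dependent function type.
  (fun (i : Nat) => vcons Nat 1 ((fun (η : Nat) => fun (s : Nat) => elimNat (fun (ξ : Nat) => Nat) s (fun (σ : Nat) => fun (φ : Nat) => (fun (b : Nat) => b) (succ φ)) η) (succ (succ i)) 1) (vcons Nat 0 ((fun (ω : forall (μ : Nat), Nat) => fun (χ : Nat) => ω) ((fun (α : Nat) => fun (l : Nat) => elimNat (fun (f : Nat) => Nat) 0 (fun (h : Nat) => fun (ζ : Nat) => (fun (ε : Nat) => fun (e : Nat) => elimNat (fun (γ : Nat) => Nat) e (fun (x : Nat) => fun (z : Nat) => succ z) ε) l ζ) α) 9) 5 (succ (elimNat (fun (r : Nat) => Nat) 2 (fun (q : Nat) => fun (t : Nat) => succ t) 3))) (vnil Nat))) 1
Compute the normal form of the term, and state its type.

reduced normal form:
  vcons Nat 1 4 (vcons Nat 0 54 (vnil Nat))
inferred type:
  Vec Nat 2
observation: the leftmost-outermost redex is a beta-redex, and normalization takes 327 steps.


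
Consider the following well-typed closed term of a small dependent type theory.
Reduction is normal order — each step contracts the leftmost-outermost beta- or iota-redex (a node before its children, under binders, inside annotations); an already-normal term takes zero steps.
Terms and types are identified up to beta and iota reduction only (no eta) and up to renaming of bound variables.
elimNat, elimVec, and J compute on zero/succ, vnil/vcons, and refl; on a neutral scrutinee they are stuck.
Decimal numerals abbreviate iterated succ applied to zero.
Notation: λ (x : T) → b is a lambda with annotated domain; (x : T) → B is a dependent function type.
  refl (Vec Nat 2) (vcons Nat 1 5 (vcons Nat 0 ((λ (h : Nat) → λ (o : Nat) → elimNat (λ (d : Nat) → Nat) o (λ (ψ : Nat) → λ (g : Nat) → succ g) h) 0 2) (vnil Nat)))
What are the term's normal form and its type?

normal form:
  refl (Vec Nat 2) (vcons Nat 1 5 (vcons Nat 0 2 (vnil Nat)))
type:
  Eq (Vec Nat 2) (vcons Nat 1 5 (vcons Nat 0 2 (vnil Nat))) (vcons Nat 1 5 (vcons Nat 0 2 (vnil Nat)))
observation: normalization takes exactly 3 steps under the normal-order strategy.


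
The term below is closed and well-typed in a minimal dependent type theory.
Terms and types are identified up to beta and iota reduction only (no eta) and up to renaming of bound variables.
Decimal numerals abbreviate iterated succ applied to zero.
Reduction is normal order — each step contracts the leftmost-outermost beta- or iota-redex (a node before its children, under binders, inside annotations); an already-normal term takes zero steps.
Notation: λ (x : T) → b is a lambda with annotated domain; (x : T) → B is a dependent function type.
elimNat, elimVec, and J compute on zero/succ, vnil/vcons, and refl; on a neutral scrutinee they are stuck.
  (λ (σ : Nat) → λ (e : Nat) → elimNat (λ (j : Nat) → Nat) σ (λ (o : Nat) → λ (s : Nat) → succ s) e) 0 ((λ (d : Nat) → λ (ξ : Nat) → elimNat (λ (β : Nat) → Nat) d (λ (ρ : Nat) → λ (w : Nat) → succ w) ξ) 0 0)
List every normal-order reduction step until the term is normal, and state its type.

normal-order reduction:
  (λ (σ : Nat) → λ (e : Nat) → elimNat (λ (j : Nat) → Nat) σ (λ (o : Nat) → λ (s : Nat) → succ s) e) 0 ((λ (d : Nat) → λ (ξ : Nat) → elimNat (λ (β : Nat) → Nat) d (λ (ρ : Nat) → λ (w : Nat) → succ w) ξ) 0 0)
  ~> (λ (σ : Nat) → elimNat (λ (e : Nat) → Nat) 0 (λ (j : Nat) → λ (o : Nat) → succ o) σ) ((λ (s : Nat) → λ (d : Nat) → elimNat (λ (ξ : Nat) → Nat) s (λ (β : Nat) → λ (ρ : Nat) → succ ρ) d) 0 0)
  ~> elimNat (λ (σ : Nat) → Nat) 0 (λ (e : Nat) → λ (j : Nat) → succ j) ((λ (o : Nat) → λ (s : Nat) → elimNat (λ (d : Nat) → Nat) o (λ (ξ : Nat) → λ (β : Nat) → succ β) s) 0 0)
  ~> elimNat (λ (σ : Nat) → Nat) 0 (λ (e : Nat) → λ (j : Nat) → succ j) ((λ (o : Nat) → elimNat (λ (s : Nat) → Nat) 0 (λ (d : Nat) → λ (ξ : Nat) → succ ξ) o) 0)
  ~> elimNat (λ (σ : Nat) → Nat) 0 (λ (e : Nat) → λ (j : Nat) → succ j) (elimNat (λ (o : Nat) → Nat) 0 (λ (s : Nat) → λ (d : Nat) → succ d) 0)
  ~> elimNat (λ (σ : Nat) → Nat) 0 (λ (e : Nat) → λ (j : Nat) → succ j) 0
  ~> 0
the term's type:
  Nat


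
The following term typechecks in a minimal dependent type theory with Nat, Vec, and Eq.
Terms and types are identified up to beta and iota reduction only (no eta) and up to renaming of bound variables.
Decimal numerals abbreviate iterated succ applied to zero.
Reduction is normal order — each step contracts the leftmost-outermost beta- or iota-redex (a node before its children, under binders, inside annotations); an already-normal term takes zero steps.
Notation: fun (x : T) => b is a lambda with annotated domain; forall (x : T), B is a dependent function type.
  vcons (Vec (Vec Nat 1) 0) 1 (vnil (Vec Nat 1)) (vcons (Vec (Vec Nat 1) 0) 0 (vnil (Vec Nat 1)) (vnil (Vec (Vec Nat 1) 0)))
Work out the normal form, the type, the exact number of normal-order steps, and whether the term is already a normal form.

normal form:
  vcons (Vec (Vec Nat 1) 0) 1 (vnil (Vec Nat 1)) (vcons (Vec (Vec Nat 1) 0) 0 (vnil (Vec Nat 1)) (vnil (Vec (Vec Nat 1) 0)))
inferred type:
  Vec (Vec (Vec Nat 1) 0) 2
reduction steps (normal order): 0
term was already normal: yes


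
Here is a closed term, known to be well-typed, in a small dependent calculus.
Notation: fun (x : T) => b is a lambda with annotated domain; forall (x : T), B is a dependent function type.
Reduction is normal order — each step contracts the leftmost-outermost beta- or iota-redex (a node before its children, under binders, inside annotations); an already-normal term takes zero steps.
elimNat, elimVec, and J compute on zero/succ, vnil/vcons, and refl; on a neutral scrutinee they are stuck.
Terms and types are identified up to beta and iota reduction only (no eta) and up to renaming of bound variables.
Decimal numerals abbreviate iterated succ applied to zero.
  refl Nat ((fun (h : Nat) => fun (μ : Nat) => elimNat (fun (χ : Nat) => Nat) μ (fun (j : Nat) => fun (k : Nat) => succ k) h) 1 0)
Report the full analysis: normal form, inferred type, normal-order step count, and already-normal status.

resulting normal form:
  refl Nat 1
type:
  Eq Nat 1 1
normal-order step count: 6
already normal: no
first contracted redex: a beta-redex


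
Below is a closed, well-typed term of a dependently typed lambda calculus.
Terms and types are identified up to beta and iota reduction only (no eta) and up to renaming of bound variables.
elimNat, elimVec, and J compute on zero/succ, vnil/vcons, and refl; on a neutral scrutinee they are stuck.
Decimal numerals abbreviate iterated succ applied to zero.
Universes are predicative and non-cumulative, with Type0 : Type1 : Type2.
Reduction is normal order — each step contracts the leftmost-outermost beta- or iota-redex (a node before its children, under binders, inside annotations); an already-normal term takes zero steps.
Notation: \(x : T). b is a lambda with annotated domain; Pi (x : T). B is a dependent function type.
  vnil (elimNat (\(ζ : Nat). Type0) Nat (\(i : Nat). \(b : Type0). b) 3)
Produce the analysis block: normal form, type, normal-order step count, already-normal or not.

reduced normal form:
  vnil Nat
inferred type:
  Vec Nat 0
steps to reach normal form (normal order): 10
term was already normal: no
first contracted redex: an elimNat iota-redex


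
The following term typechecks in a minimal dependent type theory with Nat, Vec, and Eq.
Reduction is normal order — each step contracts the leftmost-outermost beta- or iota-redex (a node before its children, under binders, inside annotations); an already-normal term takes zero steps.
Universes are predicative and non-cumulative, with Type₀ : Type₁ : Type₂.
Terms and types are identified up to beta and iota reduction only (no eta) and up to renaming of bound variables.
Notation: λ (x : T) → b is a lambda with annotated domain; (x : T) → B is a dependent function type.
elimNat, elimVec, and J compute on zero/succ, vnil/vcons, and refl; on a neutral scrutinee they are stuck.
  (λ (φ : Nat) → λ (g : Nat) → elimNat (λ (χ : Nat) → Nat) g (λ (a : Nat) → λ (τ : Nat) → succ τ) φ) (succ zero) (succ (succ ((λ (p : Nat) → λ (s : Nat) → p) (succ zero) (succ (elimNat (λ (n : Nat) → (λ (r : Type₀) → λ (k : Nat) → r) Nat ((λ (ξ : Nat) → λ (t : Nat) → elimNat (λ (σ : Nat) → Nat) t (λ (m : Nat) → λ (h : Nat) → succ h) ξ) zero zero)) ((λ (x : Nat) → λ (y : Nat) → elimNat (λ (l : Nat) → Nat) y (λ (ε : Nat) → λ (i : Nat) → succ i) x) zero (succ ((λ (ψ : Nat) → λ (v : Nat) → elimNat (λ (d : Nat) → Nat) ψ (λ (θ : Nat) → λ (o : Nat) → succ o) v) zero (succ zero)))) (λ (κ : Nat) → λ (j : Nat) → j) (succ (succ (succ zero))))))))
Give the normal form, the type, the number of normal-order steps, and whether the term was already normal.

normal form:
  succ (succ (succ (succ zero)))
type:
  Nat
steps to reach normal form (normal order): 8
started in normal form: no
first contracted redex: a beta-redex
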